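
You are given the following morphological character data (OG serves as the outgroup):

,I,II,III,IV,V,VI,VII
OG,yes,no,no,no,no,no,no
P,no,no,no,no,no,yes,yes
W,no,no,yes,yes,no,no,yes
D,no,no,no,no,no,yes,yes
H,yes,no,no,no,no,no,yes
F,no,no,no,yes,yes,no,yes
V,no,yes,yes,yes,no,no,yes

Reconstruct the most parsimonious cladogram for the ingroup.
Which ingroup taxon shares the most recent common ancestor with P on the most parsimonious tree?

D

Character polarity is set by the outgroup: the derived state is whichever differs from the outgroup's state, so for I the derived state is 'no', and for the remaining characters it is 'yes'.
I (derived state 'no') is shared by D, F, P, V, and W — a synapomorphy uniting that clade.
II: derived state 'yes' in V only — an autapomorphy, so it tells us nothing about relationships among taxa.
III (derived state 'yes') is shared by V and W — a synapomorphy uniting that clade.
Only F, V, and W show the derived state 'yes' for IV, supporting them as a clade.
V: derived state 'yes' in F only — an autapomorphy, so it tells us nothing about relationships among taxa.
VI (derived state 'yes') is shared by D and P — a synapomorphy uniting that clade.
VII (derived state 'yes') is shared by all ingroup taxa — unites the whole ingroup.
Most parsimonious ingroup topology: (((P,D),((W,V),F)),H).
P and D form a cherry on this tree, so they are sister taxa.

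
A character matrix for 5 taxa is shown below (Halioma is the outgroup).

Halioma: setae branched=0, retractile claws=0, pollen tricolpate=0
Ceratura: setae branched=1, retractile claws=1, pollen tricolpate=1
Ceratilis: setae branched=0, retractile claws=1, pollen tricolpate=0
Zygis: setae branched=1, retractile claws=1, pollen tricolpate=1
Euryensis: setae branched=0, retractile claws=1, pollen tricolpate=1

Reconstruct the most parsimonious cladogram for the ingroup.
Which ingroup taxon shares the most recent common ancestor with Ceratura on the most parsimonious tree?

The outgroup has state '0' for every character, so '1' is the derived state throughout.
setae branched: derived state '1' in Ceratura and Zygis only — synapomorphy for {Ceratura, Zygis}.
retractile claws (derived state '1') is shared by all ingroup taxa — unites the whole ingroup.
pollen tricolpate (derived state '1') is shared by Ceratura, Euryensis, and Zygis — a synapomorphy uniting that clade.
Most parsimonious ingroup topology: (((Ceratura,Zygis),Euryensis),Ceratilis).
Ceratura and Zygis form a cherry on this tree, so they are sister taxa.

Zygis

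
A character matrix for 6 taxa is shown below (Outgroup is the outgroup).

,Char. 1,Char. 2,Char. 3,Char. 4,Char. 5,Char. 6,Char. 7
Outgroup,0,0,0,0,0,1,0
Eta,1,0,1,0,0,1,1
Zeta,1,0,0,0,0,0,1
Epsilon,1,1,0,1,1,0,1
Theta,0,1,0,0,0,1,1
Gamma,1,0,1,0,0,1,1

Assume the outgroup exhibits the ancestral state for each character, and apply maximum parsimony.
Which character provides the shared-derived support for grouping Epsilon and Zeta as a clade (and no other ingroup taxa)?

Char. 6

Character polarity is set by the outgroup: the derived state is whichever differs from the outgroup's state, so for Char. 6 the derived state is '0', and for the remaining characters it is '1'.
Char. 1: derived state '1' in Epsilon, Eta, Gamma, and Zeta only — synapomorphy for {Epsilon, Eta, Gamma, Zeta}.
Char. 2 (state '1') occurs in Epsilon and Theta but conflicts with the nesting implied by the other characters — most parsimoniously interpreted as homoplasy.
Only Eta and Gamma show the derived state '1' for Char. 3, supporting them as a clade.
Char. 4 (derived state '1') is unique to Epsilon (autapomorphy; uninformative for grouping).
Char. 5: derived state '1' in Epsilon only — an autapomorphy, so it tells us nothing about relationships among taxa.
Char. 6: derived state '0' in Epsilon and Zeta only — synapomorphy for {Epsilon, Zeta}.
Char. 7 (derived state '1') is shared by all ingroup taxa — unites the whole ingroup.
Most parsimonious ingroup topology: (((Eta,Gamma),(Zeta,Epsilon)),Theta).
The clade {Epsilon, Zeta} is supported by Char. 6: its derived state '0' occurs in exactly those taxa and in no other taxon (including the outgroup).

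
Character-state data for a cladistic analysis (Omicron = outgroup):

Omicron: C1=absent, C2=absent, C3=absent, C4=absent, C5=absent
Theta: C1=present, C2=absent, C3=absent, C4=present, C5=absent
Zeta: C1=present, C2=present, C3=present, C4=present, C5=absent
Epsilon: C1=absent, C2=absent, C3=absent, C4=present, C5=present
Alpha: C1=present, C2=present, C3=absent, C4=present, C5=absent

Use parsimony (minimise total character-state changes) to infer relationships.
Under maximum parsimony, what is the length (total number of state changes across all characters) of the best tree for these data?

5

The outgroup has state 'absent' for every character, so 'present' is the derived state throughout.
C1: derived state 'present' in Alpha, Theta, and Zeta only — synapomorphy for {Alpha, Theta, Zeta}.
C2: derived state 'present' in Alpha and Zeta only — synapomorphy for {Alpha, Zeta}.
C3: derived state 'present' in Zeta only — an autapomorphy, so it tells us nothing about relationships among taxa.
C4 (derived state 'present') is shared by all ingroup taxa — unites the whole ingroup.
C5 (derived state 'present') is unique to Epsilon (autapomorphy; uninformative for grouping).
Most parsimonious ingroup topology: ((Theta,(Zeta,Alpha)),Epsilon).
Changes per character on this tree: C1: 1; C2: 1; C3: 1; C4: 1; C5: 1.
Total = 5.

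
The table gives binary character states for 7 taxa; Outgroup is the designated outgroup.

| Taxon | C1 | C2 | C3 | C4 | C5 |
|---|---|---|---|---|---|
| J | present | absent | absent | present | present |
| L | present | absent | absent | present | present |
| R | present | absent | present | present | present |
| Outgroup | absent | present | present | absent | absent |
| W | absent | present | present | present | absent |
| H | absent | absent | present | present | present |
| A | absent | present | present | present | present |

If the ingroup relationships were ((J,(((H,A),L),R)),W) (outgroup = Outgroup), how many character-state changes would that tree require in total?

8

Map each character onto ((J,(((H,A),L),R)),W) (rooted by Outgroup) and count the minimum state changes it requires (Fitch parsimony):
C1: 2; C2: 2; C3: 2; C4: 1; C5: 1.
Total tree length = 8.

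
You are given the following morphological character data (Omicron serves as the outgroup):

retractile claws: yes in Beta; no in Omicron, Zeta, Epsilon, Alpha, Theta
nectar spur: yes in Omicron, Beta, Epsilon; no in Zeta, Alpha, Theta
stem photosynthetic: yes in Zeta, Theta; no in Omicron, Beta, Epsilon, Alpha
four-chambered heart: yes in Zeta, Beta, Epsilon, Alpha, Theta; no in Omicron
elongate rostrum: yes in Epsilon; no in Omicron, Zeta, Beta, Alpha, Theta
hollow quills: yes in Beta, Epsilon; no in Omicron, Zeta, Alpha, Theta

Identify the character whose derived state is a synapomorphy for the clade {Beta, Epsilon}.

hollow quills

Character polarity is set by the outgroup: the derived state is whichever differs from the outgroup's state, so for nectar spur the derived state is 'no', and for the remaining characters it is 'yes'.
retractile claws (derived state 'yes') is unique to Beta (autapomorphy; uninformative for grouping).
nectar spur (derived state 'no') is shared by Alpha, Theta, and Zeta — a synapomorphy uniting that clade.
Only Theta and Zeta show the derived state 'yes' for stem photosynthetic, supporting them as a clade.
four-chambered heart (derived state 'yes') is shared by all ingroup taxa — unites the whole ingroup.
elongate rostrum: derived state 'yes' in Epsilon only — an autapomorphy, so it tells us nothing about relationships among taxa.
Only Beta and Epsilon show the derived state 'yes' for hollow quills, supporting them as a clade.
Most parsimonious ingroup topology: (((Zeta,Theta),Alpha),(Beta,Epsilon)).
The clade {Beta, Epsilon} is supported by hollow quills: its derived state 'yes' occurs in exactly those taxa and in no other taxon (including the outgroup).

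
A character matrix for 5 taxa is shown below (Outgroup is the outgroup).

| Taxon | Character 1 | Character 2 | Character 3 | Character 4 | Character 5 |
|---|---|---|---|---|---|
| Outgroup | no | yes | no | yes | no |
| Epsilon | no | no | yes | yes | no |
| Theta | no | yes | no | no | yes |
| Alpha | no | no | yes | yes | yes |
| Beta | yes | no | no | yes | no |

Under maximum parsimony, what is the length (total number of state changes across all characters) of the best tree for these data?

6

Character polarity is set by the outgroup: the derived state is whichever differs from the outgroup's state, so for Character 2, Character 4 the derived state is 'no', and for the remaining characters it is 'yes'.
Character 1 (derived state 'yes') is unique to Beta (autapomorphy; uninformative for grouping).
Character 2 (derived state 'no') is shared by Alpha, Beta, and Epsilon — a synapomorphy uniting that clade.
Only Alpha and Epsilon show the derived state 'yes' for Character 3, supporting them as a clade.
Character 4: derived state 'no' in Theta only — an autapomorphy, so it tells us nothing about relationships among taxa.
Character 5 groups Alpha and Theta, which is incompatible with the clades supported by the remaining characters; treating it as convergent (homoplasy) costs fewer steps than any alternative tree.
Most parsimonious ingroup topology: (((Epsilon,Alpha),Beta),Theta).
Changes per character on this tree: Character 1: 1; Character 2: 1; Character 3: 1; Character 4: 1; Character 5: 2.
Total = 6.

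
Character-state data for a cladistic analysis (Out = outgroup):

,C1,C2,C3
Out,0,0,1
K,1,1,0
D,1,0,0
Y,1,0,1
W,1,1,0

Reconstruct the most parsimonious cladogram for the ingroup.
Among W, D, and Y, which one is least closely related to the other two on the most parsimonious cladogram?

Character polarity is set by the outgroup: the derived state is whichever differs from the outgroup's state, so for C3 the derived state is '0', and for the remaining characters it is '1'.
All ingroup taxa share the derived state '1' for C1; it defines the ingroup but does not resolve relationships within it.
C2 (derived state '1') is shared by K and W — a synapomorphy uniting that clade.
C3: derived state '0' in D, K, and W only — synapomorphy for {D, K, W}.
Most parsimonious ingroup topology: (((K,W),D),Y).
D and W share a more recent common ancestor with each other than either does with Y, so Y is the least closely related of the three.

Y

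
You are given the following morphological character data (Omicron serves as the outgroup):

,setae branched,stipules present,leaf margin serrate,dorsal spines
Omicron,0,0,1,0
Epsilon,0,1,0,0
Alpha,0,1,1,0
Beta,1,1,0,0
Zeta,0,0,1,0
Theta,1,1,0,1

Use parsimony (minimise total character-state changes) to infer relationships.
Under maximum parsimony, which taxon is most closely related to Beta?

Character polarity is set by the outgroup: the derived state is whichever differs from the outgroup's state, so for leaf margin serrate the derived state is '0', and for the remaining characters it is '1'.
Only Beta and Theta show the derived state '1' for setae branched, supporting them as a clade.
Only Alpha, Beta, Epsilon, and Theta show the derived state '1' for stipules present, supporting them as a clade.
leaf margin serrate: derived state '0' in Beta, Epsilon, and Theta only — synapomorphy for {Beta, Epsilon, Theta}.
dorsal spines: derived state '1' in Theta only — an autapomorphy, so it tells us nothing about relationships among taxa.
Most parsimonious ingroup topology: (((Epsilon,(Beta,Theta)),Alpha),Zeta).
Beta and Theta form a cherry on this tree, so they are sister taxa.

Theta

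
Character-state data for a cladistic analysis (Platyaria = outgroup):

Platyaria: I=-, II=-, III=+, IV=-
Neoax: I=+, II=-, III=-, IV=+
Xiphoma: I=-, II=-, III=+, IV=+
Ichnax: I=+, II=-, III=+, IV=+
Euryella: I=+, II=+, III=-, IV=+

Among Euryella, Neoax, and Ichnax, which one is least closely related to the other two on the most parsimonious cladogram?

Character polarity is set by the outgroup: the derived state is whichever differs from the outgroup's state, so for III the derived state is '-', and for the remaining characters it is '+'.
I: derived state '+' in Euryella, Ichnax, and Neoax only — synapomorphy for {Euryella, Ichnax, Neoax}.
II: derived state '+' in Euryella only — an autapomorphy, so it tells us nothing about relationships among taxa.
III (derived state '-') is shared by Euryella and Neoax — a synapomorphy uniting that clade.
All ingroup taxa share the derived state '+' for IV; it defines the ingroup but does not resolve relationships within it.
Most parsimonious ingroup topology: (((Neoax,Euryella),Ichnax),Xiphoma).
Euryella and Neoax share a more recent common ancestor with each other than either does with Ichnax, so Ichnax is the least closely related of the three.

Ichnax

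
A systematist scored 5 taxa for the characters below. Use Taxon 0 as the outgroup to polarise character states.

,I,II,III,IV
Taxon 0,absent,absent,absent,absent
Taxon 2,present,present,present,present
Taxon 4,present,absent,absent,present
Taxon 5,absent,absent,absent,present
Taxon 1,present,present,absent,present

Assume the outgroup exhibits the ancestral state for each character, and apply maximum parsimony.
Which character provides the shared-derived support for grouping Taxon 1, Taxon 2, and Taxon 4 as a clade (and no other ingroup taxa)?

I

The outgroup has state 'absent' for every character, so 'present' is the derived state throughout.
I: derived state 'present' in Taxon 1, Taxon 2, and Taxon 4 only — synapomorphy for {Taxon 1, Taxon 2, Taxon 4}.
Only Taxon 1 and Taxon 2 show the derived state 'present' for II, supporting them as a clade.
III (derived state 'present') is unique to Taxon 2 (autapomorphy; uninformative for grouping).
All ingroup taxa share the derived state 'present' for IV; it defines the ingroup but does not resolve relationships within it.
Most parsimonious ingroup topology: (((Taxon 2,Taxon 1),Taxon 4),Taxon 5).
The clade {Taxon 1, Taxon 2, Taxon 4} is supported by I: its derived state 'present' occurs in exactly those taxa and in no other taxon (including the outgroup).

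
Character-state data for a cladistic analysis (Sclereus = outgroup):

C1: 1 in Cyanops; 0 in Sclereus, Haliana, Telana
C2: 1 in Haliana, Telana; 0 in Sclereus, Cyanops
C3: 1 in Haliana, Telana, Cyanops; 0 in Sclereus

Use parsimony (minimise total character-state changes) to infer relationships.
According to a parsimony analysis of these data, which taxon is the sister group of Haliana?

The outgroup has state '0' for every character, so '1' is the derived state throughout.
C1 (derived state '1') is unique to Cyanops (autapomorphy; uninformative for grouping).
C2 (derived state '1') is shared by Haliana and Telana — a synapomorphy uniting that clade.
C3 (derived state '1') is shared by all ingroup taxa — unites the whole ingroup.
Most parsimonious ingroup topology: ((Haliana,Telana),Cyanops).
Haliana and Telana form a cherry on this tree, so they are sister taxa.

Telana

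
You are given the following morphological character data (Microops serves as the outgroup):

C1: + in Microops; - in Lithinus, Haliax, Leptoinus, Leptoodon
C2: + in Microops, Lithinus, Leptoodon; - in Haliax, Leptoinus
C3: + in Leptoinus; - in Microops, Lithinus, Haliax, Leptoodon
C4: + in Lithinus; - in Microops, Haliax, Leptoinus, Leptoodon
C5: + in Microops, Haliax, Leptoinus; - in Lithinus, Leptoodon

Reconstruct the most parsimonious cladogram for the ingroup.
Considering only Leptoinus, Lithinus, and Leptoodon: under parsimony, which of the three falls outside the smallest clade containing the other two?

Character polarity is set by the outgroup: the derived state is whichever differs from the outgroup's state, so for C1, C2, C5 the derived state is '-', and for the remaining characters it is '+'.
C1 (derived state '-') is shared by all ingroup taxa — unites the whole ingroup.
C2: derived state '-' in Haliax and Leptoinus only — synapomorphy for {Haliax, Leptoinus}.
C3 (derived state '+') is unique to Leptoinus (autapomorphy; uninformative for grouping).
C4 (derived state '+') is unique to Lithinus (autapomorphy; uninformative for grouping).
C5 (derived state '-') is shared by Leptoodon and Lithinus — a synapomorphy uniting that clade.
Most parsimonious ingroup topology: ((Lithinus,Leptoodon),(Haliax,Leptoinus)).
Leptoodon and Lithinus share a more recent common ancestor with each other than either does with Leptoinus, so Leptoinus is the least closely related of the three.

Leptoinus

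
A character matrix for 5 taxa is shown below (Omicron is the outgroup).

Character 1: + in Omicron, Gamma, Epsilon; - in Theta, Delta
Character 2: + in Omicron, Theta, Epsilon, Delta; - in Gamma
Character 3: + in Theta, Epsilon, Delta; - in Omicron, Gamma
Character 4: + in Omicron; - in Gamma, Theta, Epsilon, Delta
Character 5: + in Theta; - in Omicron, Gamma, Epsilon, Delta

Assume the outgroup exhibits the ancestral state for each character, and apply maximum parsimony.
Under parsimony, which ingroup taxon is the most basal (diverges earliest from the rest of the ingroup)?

Character polarity is set by the outgroup: the derived state is whichever differs from the outgroup's state, so for Character 1, Character 2, Character 4 the derived state is '-', and for the remaining characters it is '+'.
Only Delta and Theta show the derived state '-' for Character 1, supporting them as a clade.
Character 2 (derived state '-') is unique to Gamma (autapomorphy; uninformative for grouping).
Only Delta, Epsilon, and Theta show the derived state '+' for Character 3, supporting them as a clade.
All ingroup taxa share the derived state '-' for Character 4; it defines the ingroup but does not resolve relationships within it.
Character 5 (derived state '+') is unique to Theta (autapomorphy; uninformative for grouping).
Most parsimonious ingroup topology: (((Theta,Delta),Epsilon),Gamma).
Gamma is sister to the clade containing all other ingroup taxa, so it is the earliest-diverging (most basal) ingroup lineage.

Gamma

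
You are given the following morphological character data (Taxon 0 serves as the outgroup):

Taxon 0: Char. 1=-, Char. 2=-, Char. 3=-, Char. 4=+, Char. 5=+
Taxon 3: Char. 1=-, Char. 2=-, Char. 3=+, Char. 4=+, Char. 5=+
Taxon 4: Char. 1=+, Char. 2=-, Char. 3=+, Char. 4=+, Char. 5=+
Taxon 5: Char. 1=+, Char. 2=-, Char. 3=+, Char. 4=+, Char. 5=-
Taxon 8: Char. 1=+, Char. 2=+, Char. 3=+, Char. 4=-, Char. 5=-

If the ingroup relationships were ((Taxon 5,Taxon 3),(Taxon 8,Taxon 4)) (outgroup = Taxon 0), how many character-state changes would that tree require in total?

Map each character onto ((Taxon 5,Taxon 3),(Taxon 8,Taxon 4)) (rooted by Taxon 0) and count the minimum state changes it requires (Fitch parsimony):
Char. 1: 2; Char. 2: 1; Char. 3: 1; Char. 4: 1; Char. 5: 2.
Total tree length = 7.

7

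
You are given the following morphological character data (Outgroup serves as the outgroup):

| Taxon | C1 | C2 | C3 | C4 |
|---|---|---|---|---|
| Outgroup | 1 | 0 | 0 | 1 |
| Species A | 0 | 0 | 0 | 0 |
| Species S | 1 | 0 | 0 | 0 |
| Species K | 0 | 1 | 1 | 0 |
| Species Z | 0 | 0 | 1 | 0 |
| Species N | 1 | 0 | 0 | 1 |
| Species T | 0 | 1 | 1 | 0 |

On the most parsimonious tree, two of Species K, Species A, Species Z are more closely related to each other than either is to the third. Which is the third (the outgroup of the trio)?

Character polarity is set by the outgroup: the derived state is whichever differs from the outgroup's state, so for C1, C4 the derived state is '0', and for the remaining characters it is '1'.
C1: derived state '0' in Species A, Species K, Species T, and Species Z only — synapomorphy for {Species A, Species K, Species T, Species Z}.
C2 (derived state '1') is shared by Species K and Species T — a synapomorphy uniting that clade.
C3: derived state '1' in Species K, Species T, and Species Z only — synapomorphy for {Species K, Species T, Species Z}.
Only Species A, Species K, Species S, Species T, and Species Z show the derived state '0' for C4, supporting them as a clade.
Most parsimonious ingroup topology: (((Species A,((Species K,Species T),Species Z)),Species S),Species N).
Species Z and Species K share a more recent common ancestor with each other than either does with Species A, so Species A is the least closely related of the three.

Species A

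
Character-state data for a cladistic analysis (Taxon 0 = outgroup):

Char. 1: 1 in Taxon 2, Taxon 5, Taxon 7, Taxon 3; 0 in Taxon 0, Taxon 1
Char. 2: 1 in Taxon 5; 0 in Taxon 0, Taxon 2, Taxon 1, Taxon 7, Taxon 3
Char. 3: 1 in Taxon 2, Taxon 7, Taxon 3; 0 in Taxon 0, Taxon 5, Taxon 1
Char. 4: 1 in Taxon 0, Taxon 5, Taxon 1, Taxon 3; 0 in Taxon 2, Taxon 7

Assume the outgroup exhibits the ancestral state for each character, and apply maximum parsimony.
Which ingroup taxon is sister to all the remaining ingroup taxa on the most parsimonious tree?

Character polarity is set by the outgroup: the derived state is whichever differs from the outgroup's state, so for Char. 4 the derived state is '0', and for the remaining characters it is '1'.
Only Taxon 2, Taxon 3, Taxon 5, and Taxon 7 show the derived state '1' for Char. 1, supporting them as a clade.
Char. 2 (derived state '1') is unique to Taxon 5 (autapomorphy; uninformative for grouping).
Char. 3: derived state '1' in Taxon 2, Taxon 3, and Taxon 7 only — synapomorphy for {Taxon 2, Taxon 3, Taxon 7}.
Only Taxon 2 and Taxon 7 show the derived state '0' for Char. 4, supporting them as a clade.
Most parsimonious ingroup topology: ((((Taxon 2,Taxon 7),Taxon 3),Taxon 5),Taxon 1).
Taxon 1 is sister to the clade containing all other ingroup taxa, so it is the earliest-diverging (most basal) ingroup lineage.

Taxon 1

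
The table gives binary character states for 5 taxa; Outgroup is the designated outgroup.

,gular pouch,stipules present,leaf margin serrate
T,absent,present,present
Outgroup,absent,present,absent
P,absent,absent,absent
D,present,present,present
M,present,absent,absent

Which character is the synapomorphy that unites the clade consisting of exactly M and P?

Character polarity is set by the outgroup: the derived state is whichever differs from the outgroup's state, so for stipules present the derived state is 'absent', and for the remaining characters it is 'present'.
gular pouch (state 'present') occurs in D and M but conflicts with the nesting implied by the other characters — most parsimoniously interpreted as homoplasy.
Only M and P show the derived state 'absent' for stipules present, supporting them as a clade.
Only D and T show the derived state 'present' for leaf margin serrate, supporting them as a clade.
Most parsimonious ingroup topology: ((M,P),(D,T)).
The clade {M, P} is supported by stipules present: its derived state 'absent' occurs in exactly those taxa and in no other taxon (including the outgroup).

stipules present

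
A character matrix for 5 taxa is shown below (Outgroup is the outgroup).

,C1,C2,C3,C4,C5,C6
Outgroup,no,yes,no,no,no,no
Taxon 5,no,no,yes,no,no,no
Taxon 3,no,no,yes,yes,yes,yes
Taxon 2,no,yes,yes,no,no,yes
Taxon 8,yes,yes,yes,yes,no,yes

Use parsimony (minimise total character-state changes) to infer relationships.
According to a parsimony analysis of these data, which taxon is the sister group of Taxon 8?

Character polarity is set by the outgroup: the derived state is whichever differs from the outgroup's state, so for C2 the derived state is 'no', and for the remaining characters it is 'yes'.
C1: derived state 'yes' in Taxon 8 only — an autapomorphy, so it tells us nothing about relationships among taxa.
C2 (state 'no') occurs in Taxon 3 and Taxon 5 but conflicts with the nesting implied by the other characters — most parsimoniously interpreted as homoplasy.
C3 (derived state 'yes') is shared by all ingroup taxa — unites the whole ingroup.
C4 (derived state 'yes') is shared by Taxon 3 and Taxon 8 — a synapomorphy uniting that clade.
C5: derived state 'yes' in Taxon 3 only — an autapomorphy, so it tells us nothing about relationships among taxa.
C6 (derived state 'yes') is shared by Taxon 2, Taxon 3, and Taxon 8 — a synapomorphy uniting that clade.
Most parsimonious ingroup topology: (Taxon 5,((Taxon 3,Taxon 8),Taxon 2)).
Taxon 8 and Taxon 3 form a cherry on this tree, so they are sister taxa.

Taxon 3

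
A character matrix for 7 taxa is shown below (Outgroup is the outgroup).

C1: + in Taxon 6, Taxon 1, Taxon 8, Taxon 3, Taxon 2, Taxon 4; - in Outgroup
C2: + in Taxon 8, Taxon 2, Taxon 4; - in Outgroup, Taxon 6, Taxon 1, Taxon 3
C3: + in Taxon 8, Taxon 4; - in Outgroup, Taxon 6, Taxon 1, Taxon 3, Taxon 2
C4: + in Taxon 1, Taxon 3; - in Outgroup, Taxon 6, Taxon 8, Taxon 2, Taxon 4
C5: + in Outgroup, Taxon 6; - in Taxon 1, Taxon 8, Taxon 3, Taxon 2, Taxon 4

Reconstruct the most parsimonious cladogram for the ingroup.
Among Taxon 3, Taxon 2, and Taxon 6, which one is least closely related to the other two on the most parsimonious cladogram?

Taxon 6

Character polarity is set by the outgroup: the derived state is whichever differs from the outgroup's state, so for C5 the derived state is '-', and for the remaining characters it is '+'.
C1 (derived state '+') is shared by all ingroup taxa — unites the whole ingroup.
C2: derived state '+' in Taxon 2, Taxon 4, and Taxon 8 only — synapomorphy for {Taxon 2, Taxon 4, Taxon 8}.
Only Taxon 4 and Taxon 8 show the derived state '+' for C3, supporting them as a clade.
C4 (derived state '+') is shared by Taxon 1 and Taxon 3 — a synapomorphy uniting that clade.
C5 (derived state '-') is shared by Taxon 1, Taxon 2, Taxon 3, Taxon 4, and Taxon 8 — a synapomorphy uniting that clade.
Most parsimonious ingroup topology: (Taxon 6,((Taxon 1,Taxon 3),((Taxon 8,Taxon 4),Taxon 2))).
Taxon 3 and Taxon 2 share a more recent common ancestor with each other than either does with Taxon 6, so Taxon 6 is the least closely related of the three.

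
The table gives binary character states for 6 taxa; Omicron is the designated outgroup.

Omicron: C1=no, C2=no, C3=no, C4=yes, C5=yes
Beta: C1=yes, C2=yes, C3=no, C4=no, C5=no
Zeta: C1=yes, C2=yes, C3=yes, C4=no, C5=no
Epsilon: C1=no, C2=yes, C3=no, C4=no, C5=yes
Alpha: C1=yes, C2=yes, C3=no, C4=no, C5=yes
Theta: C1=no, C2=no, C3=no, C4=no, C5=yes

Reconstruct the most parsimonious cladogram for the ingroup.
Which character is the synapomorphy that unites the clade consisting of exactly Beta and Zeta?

C5

Character polarity is set by the outgroup: the derived state is whichever differs from the outgroup's state, so for C4, C5 the derived state is 'no', and for the remaining characters it is 'yes'.
C1 (derived state 'yes') is shared by Alpha, Beta, and Zeta — a synapomorphy uniting that clade.
C2 (derived state 'yes') is shared by Alpha, Beta, Epsilon, and Zeta — a synapomorphy uniting that clade.
C3: derived state 'yes' in Zeta only — an autapomorphy, so it tells us nothing about relationships among taxa.
All ingroup taxa share the derived state 'no' for C4; it defines the ingroup but does not resolve relationships within it.
C5: derived state 'no' in Beta and Zeta only — synapomorphy for {Beta, Zeta}.
Most parsimonious ingroup topology: ((((Beta,Zeta),Alpha),Epsilon),Theta).
The clade {Beta, Zeta} is supported by C5: its derived state 'no' occurs in exactly those taxa and in no other taxon (including the outgroup).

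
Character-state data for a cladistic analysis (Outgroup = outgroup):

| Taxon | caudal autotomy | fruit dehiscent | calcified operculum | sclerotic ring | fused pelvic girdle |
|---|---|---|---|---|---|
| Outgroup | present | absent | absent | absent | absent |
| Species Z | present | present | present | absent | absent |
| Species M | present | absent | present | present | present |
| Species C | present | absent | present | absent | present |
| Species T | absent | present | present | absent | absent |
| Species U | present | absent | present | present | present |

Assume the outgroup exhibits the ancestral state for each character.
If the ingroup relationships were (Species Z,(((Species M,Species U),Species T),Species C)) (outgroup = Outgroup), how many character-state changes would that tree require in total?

Map each character onto (Species Z,(((Species M,Species U),Species T),Species C)) (rooted by Outgroup) and count the minimum state changes it requires (Fitch parsimony):
caudal autotomy: 1; fruit dehiscent: 2; calcified operculum: 1; sclerotic ring: 1; fused pelvic girdle: 2.
Total tree length = 7.

7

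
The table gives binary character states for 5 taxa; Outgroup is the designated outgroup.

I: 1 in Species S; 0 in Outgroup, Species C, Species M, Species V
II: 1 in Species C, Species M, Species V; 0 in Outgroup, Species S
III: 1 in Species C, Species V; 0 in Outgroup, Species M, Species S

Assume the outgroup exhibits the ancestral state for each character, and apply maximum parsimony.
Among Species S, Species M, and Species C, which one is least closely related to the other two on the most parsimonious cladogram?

The outgroup has state '0' for every character, so '1' is the derived state throughout.
I: derived state '1' in Species S only — an autapomorphy, so it tells us nothing about relationships among taxa.
II (derived state '1') is shared by Species C, Species M, and Species V — a synapomorphy uniting that clade.
Only Species C and Species V show the derived state '1' for III, supporting them as a clade.
Most parsimonious ingroup topology: (((Species C,Species V),Species M),Species S).
Species C and Species M share a more recent common ancestor with each other than either does with Species S, so Species S is the least closely related of the three.

Species S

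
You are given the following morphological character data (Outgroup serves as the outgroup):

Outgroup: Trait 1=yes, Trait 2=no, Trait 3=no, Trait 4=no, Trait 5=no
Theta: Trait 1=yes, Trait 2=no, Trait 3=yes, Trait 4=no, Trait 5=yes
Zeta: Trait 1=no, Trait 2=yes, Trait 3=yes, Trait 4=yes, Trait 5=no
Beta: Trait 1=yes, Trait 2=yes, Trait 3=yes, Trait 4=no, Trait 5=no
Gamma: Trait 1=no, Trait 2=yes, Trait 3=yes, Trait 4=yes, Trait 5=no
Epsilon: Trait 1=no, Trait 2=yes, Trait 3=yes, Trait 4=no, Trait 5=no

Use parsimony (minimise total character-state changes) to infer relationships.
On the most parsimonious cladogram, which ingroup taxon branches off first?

Character polarity is set by the outgroup: the derived state is whichever differs from the outgroup's state, so for Trait 1 the derived state is 'no', and for the remaining characters it is 'yes'.
Only Epsilon, Gamma, and Zeta show the derived state 'no' for Trait 1, supporting them as a clade.
Trait 2 (derived state 'yes') is shared by Beta, Epsilon, Gamma, and Zeta — a synapomorphy uniting that clade.
Trait 3 (derived state 'yes') is shared by all ingroup taxa — unites the whole ingroup.
Only Gamma and Zeta show the derived state 'yes' for Trait 4, supporting them as a clade.
Trait 5 (derived state 'yes') is unique to Theta (autapomorphy; uninformative for grouping).
Most parsimonious ingroup topology: (Theta,(((Zeta,Gamma),Epsilon),Beta)).
Theta is sister to the clade containing all other ingroup taxa, so it is the earliest-diverging (most basal) ingroup lineage.

Theta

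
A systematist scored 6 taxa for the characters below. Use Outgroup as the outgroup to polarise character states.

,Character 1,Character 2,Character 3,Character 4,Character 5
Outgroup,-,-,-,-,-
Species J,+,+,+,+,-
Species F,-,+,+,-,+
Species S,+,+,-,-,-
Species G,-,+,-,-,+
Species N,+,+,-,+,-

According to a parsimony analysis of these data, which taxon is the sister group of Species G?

The outgroup has state '-' for every character, so '+' is the derived state throughout.
Only Species J, Species N, and Species S show the derived state '+' for Character 1, supporting them as a clade.
Character 2 (derived state '+') is shared by all ingroup taxa — unites the whole ingroup.
Character 3 groups Species F and Species J, which is incompatible with the clades supported by the remaining characters; treating it as convergent (homoplasy) costs fewer steps than any alternative tree.
Character 4 (derived state '+') is shared by Species J and Species N — a synapomorphy uniting that clade.
Character 5 (derived state '+') is shared by Species F and Species G — a synapomorphy uniting that clade.
Most parsimonious ingroup topology: (((Species J,Species N),Species S),(Species F,Species G)).
Species G and Species F form a cherry on this tree, so they are sister taxa.

Species F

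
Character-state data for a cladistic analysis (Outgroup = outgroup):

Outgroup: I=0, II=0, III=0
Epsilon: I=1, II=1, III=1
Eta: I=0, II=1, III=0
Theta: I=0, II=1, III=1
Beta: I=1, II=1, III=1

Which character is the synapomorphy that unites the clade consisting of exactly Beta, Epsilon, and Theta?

III

The outgroup has state '0' for every character, so '1' is the derived state throughout.
Only Beta and Epsilon show the derived state '1' for I, supporting them as a clade.
All ingroup taxa share the derived state '1' for II; it defines the ingroup but does not resolve relationships within it.
III: derived state '1' in Beta, Epsilon, and Theta only — synapomorphy for {Beta, Epsilon, Theta}.
Most parsimonious ingroup topology: (((Epsilon,Beta),Theta),Eta).
The clade {Beta, Epsilon, Theta} is supported by III: its derived state '1' occurs in exactly those taxa and in no other taxon (including the outgroup).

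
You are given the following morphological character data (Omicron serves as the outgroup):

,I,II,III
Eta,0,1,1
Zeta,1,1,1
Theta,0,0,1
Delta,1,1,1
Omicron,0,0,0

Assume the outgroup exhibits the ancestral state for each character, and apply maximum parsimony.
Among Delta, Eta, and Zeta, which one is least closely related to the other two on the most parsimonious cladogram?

The outgroup has state '0' for every character, so '1' is the derived state throughout.
I: derived state '1' in Delta and Zeta only — synapomorphy for {Delta, Zeta}.
Only Delta, Eta, and Zeta show the derived state '1' for II, supporting them as a clade.
III (derived state '1') is shared by all ingroup taxa — unites the whole ingroup.
Most parsimonious ingroup topology: (((Delta,Zeta),Eta),Theta).
Zeta and Delta share a more recent common ancestor with each other than either does with Eta, so Eta is the least closely related of the three.

Eta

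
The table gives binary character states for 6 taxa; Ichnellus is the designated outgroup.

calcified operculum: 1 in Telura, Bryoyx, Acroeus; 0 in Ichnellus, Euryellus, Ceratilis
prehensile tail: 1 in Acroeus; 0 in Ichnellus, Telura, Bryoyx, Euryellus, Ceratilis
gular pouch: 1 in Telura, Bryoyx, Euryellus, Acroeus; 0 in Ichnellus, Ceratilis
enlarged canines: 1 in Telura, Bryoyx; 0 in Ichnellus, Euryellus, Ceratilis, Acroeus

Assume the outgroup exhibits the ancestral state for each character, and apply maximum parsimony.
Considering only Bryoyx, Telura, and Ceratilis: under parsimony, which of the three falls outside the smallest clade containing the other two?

The outgroup has state '0' for every character, so '1' is the derived state throughout.
calcified operculum (derived state '1') is shared by Acroeus, Bryoyx, and Telura — a synapomorphy uniting that clade.
prehensile tail (derived state '1') is unique to Acroeus (autapomorphy; uninformative for grouping).
Only Acroeus, Bryoyx, Euryellus, and Telura show the derived state '1' for gular pouch, supporting them as a clade.
enlarged canines (derived state '1') is shared by Bryoyx and Telura — a synapomorphy uniting that clade.
Most parsimonious ingroup topology: ((((Telura,Bryoyx),Acroeus),Euryellus),Ceratilis).
Bryoyx and Telura share a more recent common ancestor with each other than either does with Ceratilis, so Ceratilis is the least closely related of the three.

Ceratilis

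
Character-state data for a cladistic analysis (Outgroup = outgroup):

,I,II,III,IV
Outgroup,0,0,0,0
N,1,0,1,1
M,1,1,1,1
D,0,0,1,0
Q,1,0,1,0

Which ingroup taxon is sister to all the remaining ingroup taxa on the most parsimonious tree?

D

The outgroup has state '0' for every character, so '1' is the derived state throughout.
Only M, N, and Q show the derived state '1' for I, supporting them as a clade.
II (derived state '1') is unique to M (autapomorphy; uninformative for grouping).
All ingroup taxa share the derived state '1' for III; it defines the ingroup but does not resolve relationships within it.
IV (derived state '1') is shared by M and N — a synapomorphy uniting that clade.
Most parsimonious ingroup topology: (((N,M),Q),D).
D is sister to the clade containing all other ingroup taxa, so it is the earliest-diverging (most basal) ingroup lineage.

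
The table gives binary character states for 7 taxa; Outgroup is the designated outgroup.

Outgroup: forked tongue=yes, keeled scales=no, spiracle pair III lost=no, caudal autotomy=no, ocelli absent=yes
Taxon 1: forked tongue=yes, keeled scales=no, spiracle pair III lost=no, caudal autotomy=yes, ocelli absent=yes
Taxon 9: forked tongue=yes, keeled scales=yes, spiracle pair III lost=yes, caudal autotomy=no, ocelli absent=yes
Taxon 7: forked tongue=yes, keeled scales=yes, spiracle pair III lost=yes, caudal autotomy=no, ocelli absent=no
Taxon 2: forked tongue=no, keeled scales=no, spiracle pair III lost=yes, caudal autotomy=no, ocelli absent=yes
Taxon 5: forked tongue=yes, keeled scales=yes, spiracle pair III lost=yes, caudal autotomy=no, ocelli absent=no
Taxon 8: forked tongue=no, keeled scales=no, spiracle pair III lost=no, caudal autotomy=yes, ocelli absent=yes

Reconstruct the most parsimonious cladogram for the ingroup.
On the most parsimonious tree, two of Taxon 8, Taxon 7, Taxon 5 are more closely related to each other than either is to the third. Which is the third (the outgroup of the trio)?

Taxon 8

Character polarity is set by the outgroup: the derived state is whichever differs from the outgroup's state, so for forked tongue, ocelli absent the derived state is 'no', and for the remaining characters it is 'yes'.
forked tongue groups Taxon 2 and Taxon 8, which is incompatible with the clades supported by the remaining characters; treating it as convergent (homoplasy) costs fewer steps than any alternative tree.
keeled scales (derived state 'yes') is shared by Taxon 5, Taxon 7, and Taxon 9 — a synapomorphy uniting that clade.
spiracle pair III lost: derived state 'yes' in Taxon 2, Taxon 5, Taxon 7, and Taxon 9 only — synapomorphy for {Taxon 2, Taxon 5, Taxon 7, Taxon 9}.
caudal autotomy (derived state 'yes') is shared by Taxon 1 and Taxon 8 — a synapomorphy uniting that clade.
ocelli absent (derived state 'no') is shared by Taxon 5 and Taxon 7 — a synapomorphy uniting that clade.
Most parsimonious ingroup topology: ((Taxon 1,Taxon 8),((Taxon 9,(Taxon 7,Taxon 5)),Taxon 2)).
Taxon 7 and Taxon 5 share a more recent common ancestor with each other than either does with Taxon 8, so Taxon 8 is the least closely related of the three.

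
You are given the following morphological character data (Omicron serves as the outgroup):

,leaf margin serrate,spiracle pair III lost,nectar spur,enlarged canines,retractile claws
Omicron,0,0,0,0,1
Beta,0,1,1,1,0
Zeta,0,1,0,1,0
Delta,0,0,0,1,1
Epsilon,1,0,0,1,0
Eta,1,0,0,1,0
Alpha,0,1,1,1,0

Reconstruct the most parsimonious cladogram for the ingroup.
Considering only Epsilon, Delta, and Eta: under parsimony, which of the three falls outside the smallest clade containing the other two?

Character polarity is set by the outgroup: the derived state is whichever differs from the outgroup's state, so for retractile claws the derived state is '0', and for the remaining characters it is '1'.
Only Epsilon and Eta show the derived state '1' for leaf margin serrate, supporting them as a clade.
spiracle pair III lost (derived state '1') is shared by Alpha, Beta, and Zeta — a synapomorphy uniting that clade.
nectar spur: derived state '1' in Alpha and Beta only — synapomorphy for {Alpha, Beta}.
All ingroup taxa share the derived state '1' for enlarged canines; it defines the ingroup but does not resolve relationships within it.
retractile claws (derived state '0') is shared by Alpha, Beta, Epsilon, Eta, and Zeta — a synapomorphy uniting that clade.
Most parsimonious ingroup topology: ((((Beta,Alpha),Zeta),(Epsilon,Eta)),Delta).
Eta and Epsilon share a more recent common ancestor with each other than either does with Delta, so Delta is the least closely related of the three.

Delta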